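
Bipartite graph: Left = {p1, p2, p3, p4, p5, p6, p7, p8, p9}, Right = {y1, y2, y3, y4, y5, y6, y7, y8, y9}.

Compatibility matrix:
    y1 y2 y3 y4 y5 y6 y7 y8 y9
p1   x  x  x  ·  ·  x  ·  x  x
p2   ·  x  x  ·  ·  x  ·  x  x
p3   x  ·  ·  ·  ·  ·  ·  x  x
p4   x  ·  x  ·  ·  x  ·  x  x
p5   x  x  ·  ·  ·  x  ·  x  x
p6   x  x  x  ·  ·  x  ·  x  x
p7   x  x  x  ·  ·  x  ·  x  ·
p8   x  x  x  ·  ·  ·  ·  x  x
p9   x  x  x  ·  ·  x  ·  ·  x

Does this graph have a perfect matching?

No

The set {p1, p2, p3, p4, p5, p6, p7, p8, p9} has only 6 neighbours ({y1, y2, y3, y6, y8, y9}), so by Hall's theorem at most 6 of the 9 left vertices can be matched.
Hence no matching covers every left vertex.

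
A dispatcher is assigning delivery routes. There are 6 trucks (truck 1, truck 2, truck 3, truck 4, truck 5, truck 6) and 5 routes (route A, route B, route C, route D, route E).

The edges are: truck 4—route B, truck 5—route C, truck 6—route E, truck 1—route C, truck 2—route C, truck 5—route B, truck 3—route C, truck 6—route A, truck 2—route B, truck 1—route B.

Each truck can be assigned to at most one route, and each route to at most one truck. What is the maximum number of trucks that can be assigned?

For example, pair truck 1-route C, truck 2-route B, truck 6-route E.
The set {truck 1, truck 2, truck 3, truck 4, truck 5} has only 2 neighbours ({route B, route C}), so by Hall's theorem at most 3 of the 6 trucks can be matched.

3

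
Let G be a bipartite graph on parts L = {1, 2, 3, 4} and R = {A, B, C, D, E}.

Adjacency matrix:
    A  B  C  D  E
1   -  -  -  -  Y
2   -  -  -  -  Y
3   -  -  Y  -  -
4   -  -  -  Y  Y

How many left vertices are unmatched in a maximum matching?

For example, pair 1→E, 3→C, 4→D.
The set {1, 2} has only 1 neighbour ({E}), so by Hall's theorem at most 3 of the 4 left vertices can be matched.
That matches 3 of the 4, leaving 1 unmatched; no matching can do better.

1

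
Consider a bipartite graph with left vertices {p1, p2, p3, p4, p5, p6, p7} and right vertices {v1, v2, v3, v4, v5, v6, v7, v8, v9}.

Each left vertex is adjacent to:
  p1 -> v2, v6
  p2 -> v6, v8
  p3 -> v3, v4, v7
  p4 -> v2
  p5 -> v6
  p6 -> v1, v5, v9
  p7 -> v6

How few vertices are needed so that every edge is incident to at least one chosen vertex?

A maximum matching has 5 edges (e.g. p1–v6, p2–v8, p3–v7, p4–v2, p6–v1).
By König's theorem the minimum vertex cover has the same size. One such cover is {p2, p3, p6, v2, v6}.

5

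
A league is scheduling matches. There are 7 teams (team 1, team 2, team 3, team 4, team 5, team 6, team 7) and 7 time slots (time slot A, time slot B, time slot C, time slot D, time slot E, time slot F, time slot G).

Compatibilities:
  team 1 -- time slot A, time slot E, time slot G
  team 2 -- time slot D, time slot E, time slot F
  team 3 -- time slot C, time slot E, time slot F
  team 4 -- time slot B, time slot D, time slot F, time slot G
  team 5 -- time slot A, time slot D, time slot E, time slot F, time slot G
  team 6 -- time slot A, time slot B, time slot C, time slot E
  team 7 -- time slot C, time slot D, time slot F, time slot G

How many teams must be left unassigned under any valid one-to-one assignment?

One maximum matching: team 1-time slot A, team 2-time slot E, team 3-time slot C, team 4-time slot D, team 5-time slot G, team 6-time slot B, team 7-time slot F.
All 7 teams are matched, so no larger matching exists.
That matches 7 of the 7, leaving 0 unmatched; no matching can do better.

0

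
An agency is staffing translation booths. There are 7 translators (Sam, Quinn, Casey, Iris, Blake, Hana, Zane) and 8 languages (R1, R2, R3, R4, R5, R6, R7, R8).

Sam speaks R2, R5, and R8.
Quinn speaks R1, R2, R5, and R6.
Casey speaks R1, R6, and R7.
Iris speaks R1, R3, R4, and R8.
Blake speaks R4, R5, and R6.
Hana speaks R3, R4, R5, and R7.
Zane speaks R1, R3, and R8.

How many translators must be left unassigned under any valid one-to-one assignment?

For example, pair Sam-R5, Quinn-R6, Casey-R7, Iris-R1, Blake-R4, Hana-R3, Zane-R8.
All 7 translators are matched, so no larger matching exists.
That matches 7 of the 7, leaving 0 unmatched; no matching can do better.

0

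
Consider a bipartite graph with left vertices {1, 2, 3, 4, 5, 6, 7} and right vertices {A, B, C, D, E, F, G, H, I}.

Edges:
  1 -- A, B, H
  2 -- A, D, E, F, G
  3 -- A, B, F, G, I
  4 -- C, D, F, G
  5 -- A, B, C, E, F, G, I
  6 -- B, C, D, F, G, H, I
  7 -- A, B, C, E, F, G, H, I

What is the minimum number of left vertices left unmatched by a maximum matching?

0

One maximum matching: 1→B, 2→F, 3→A, 4→C, 5→E, 6→H, 7→G.
This saturates every left vertex, so 7 is the maximum.
That matches 7 of the 7, leaving 0 unmatched; no matching can do better.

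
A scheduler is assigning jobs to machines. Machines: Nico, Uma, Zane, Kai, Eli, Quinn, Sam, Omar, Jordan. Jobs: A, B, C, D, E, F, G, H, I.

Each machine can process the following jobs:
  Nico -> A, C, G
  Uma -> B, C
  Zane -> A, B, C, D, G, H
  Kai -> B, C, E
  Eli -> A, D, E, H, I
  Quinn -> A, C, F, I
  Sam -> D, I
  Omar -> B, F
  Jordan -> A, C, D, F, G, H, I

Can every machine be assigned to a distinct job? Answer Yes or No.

One maximum matching: Nico-C, Uma-B, Zane-A, Kai-E, Eli-H, Quinn-I, Sam-D, Omar-F, Jordan-G.
All 9 machines are covered.

Yes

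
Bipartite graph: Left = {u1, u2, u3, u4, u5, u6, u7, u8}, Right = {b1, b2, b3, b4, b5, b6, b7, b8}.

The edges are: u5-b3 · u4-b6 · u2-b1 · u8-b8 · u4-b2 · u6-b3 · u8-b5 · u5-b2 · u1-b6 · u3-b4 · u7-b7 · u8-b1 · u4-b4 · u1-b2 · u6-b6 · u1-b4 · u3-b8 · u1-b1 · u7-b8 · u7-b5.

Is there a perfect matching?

Yes

One maximum matching: u1→b4, u2→b1, u3→b8, u4→b6, u5→b2, u6→b3, u7→b7, u8→b5.
All 8 left vertices are covered.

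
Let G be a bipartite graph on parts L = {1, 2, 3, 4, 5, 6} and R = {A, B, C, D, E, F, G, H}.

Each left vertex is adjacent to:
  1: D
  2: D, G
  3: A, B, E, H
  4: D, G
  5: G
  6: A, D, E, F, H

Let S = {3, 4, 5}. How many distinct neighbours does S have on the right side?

6

The union of neighbours of {3, 4, 5} is {A, B, D, E, G, H}, which has 6 elements.
Since |N(S)| = 6 ≥ |S| = 3, Hall's condition holds for this subset.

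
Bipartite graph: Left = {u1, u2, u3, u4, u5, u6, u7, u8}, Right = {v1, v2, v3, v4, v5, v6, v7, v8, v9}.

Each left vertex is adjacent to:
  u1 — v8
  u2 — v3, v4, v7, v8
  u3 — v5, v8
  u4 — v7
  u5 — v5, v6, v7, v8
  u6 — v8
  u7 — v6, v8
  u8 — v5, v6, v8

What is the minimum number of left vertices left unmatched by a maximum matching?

3

One maximum matching: u1–v8, u2–v4, u3–v5, u4–v7, u5–v6.
The set {u1, u3, u4, u5, u6, u7, u8} has only 4 neighbours ({v5, v6, v7, v8}), so by Hall's theorem at most 5 of the 8 left vertices can be matched.
That matches 5 of the 8, leaving 3 unmatched; no matching can do better.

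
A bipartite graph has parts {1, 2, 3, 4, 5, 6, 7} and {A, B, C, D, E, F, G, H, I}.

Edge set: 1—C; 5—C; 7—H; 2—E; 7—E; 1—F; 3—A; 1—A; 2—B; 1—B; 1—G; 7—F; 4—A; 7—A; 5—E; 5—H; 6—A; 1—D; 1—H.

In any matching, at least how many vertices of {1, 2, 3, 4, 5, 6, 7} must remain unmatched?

One maximum matching: 1–G, 2–B, 3–A, 5–E, 7–H.
The set {3, 4, 6} has only 1 neighbour ({A}), so by Hall's theorem at most 5 of the 7 left vertices can be matched.
That matches 5 of the 7, leaving 2 unmatched; no matching can do better.

2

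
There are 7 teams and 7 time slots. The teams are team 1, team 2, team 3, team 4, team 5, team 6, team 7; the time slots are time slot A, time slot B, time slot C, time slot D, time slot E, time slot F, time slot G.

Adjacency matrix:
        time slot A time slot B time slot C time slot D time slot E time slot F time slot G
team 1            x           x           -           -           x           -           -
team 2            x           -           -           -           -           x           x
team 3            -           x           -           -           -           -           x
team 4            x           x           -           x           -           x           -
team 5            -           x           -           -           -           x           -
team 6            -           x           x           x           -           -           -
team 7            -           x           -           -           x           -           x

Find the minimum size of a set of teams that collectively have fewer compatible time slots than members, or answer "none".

A matching saturating every team exists, for instance team 1→time slot E, team 2→time slot A, team 3→time slot B, team 4→time slot D, team 5→time slot F, team 6→time slot C, team 7→time slot G.
By Hall's marriage theorem, this means |N(S)| ≥ |S| for every subset S, so no violating subset exists.

none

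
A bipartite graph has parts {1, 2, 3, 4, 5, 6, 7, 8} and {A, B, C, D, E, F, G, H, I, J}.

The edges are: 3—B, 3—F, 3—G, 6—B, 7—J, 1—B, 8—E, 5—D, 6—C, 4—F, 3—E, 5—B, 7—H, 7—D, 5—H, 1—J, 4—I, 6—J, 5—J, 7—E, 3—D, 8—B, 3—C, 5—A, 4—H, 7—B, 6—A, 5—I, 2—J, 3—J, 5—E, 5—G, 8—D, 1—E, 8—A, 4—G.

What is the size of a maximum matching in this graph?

A valid assignment of size 8: 1→E, 2→J, 3→G, 4→F, 5→A, 6→C, 7→H, 8→B.
This saturates every left vertex, so 8 is the maximum.

8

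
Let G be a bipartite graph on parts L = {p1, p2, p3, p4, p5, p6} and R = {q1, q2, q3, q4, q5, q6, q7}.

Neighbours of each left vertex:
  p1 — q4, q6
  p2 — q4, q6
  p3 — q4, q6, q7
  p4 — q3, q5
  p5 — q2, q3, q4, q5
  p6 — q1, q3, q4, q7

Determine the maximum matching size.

6

One maximum matching: p1–q4, p2–q6, p3–q7, p4–q5, p5–q2, p6–q3.
All 6 left vertices are matched, so no larger matching exists.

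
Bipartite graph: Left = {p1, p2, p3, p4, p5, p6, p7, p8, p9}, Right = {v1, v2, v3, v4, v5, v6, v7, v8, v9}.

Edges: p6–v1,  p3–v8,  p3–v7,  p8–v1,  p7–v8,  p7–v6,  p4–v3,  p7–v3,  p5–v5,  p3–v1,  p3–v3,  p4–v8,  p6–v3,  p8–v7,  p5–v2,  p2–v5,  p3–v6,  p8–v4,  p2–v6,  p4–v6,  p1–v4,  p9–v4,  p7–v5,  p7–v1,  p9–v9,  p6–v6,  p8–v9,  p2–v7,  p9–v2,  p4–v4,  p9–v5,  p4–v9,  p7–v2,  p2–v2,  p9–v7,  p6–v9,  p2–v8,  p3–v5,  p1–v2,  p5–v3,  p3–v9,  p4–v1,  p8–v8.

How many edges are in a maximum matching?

For example, pair p1–v4, p2–v6, p3–v8, p4–v9, p5–v5, p6–v1, p7–v3, p8–v7, p9–v2.
This saturates every left vertex, so 9 is the maximum.

9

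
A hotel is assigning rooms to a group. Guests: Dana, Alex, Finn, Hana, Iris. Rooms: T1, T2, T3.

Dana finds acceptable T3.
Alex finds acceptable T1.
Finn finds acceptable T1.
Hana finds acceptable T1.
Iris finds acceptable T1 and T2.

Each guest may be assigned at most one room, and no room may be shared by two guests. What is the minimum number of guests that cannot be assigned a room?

For example, pair Dana-T3, Alex-T1, Iris-T2.
The set {Alex, Finn, Hana} has only 1 neighbour ({T1}), so by Hall's theorem at most 3 of the 5 guests can be matched.
That matches 3 of the 5, leaving 2 unmatched; no matching can do better.

2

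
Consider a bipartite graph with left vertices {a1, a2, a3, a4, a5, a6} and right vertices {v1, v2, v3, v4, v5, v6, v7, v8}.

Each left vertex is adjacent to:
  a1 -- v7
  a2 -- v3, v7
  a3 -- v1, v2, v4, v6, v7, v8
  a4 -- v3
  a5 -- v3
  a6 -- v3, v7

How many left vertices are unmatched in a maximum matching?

For example, pair a1-v7, a2-v3, a3-v2.
The set {a1, a2, a4, a5, a6} has only 2 neighbours ({v3, v7}), so by Hall's theorem at most 3 of the 6 left vertices can be matched.
That matches 3 of the 6, leaving 3 unmatched; no matching can do better.

3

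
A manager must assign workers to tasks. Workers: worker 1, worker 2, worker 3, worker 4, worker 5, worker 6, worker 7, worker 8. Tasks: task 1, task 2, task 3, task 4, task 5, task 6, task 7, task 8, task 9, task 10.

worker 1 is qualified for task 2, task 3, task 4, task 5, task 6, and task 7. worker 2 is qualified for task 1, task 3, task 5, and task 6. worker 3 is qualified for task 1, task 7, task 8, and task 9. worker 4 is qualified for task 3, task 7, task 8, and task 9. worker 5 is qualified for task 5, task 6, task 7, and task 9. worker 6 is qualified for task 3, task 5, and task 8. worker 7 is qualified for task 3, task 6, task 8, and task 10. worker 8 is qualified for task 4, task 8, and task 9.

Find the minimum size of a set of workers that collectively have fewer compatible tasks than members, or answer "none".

none

A matching saturating every worker exists, for instance worker 1→task 4, worker 2→task 1, worker 3→task 7, worker 4→task 9, worker 5→task 5, worker 6→task 3, worker 7→task 6, worker 8→task 8.
By Hall's marriage theorem, this means |N(S)| ≥ |S| for every subset S, so no violating subset exists.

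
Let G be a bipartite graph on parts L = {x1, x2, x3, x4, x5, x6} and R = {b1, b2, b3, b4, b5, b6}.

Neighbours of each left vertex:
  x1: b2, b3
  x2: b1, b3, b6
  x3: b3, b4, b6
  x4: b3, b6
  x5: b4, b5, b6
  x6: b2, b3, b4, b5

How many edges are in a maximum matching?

One maximum matching: x1→b2, x2→b1, x3→b4, x4→b6, x5→b5, x6→b3.
This saturates every left vertex, so 6 is the maximum.

6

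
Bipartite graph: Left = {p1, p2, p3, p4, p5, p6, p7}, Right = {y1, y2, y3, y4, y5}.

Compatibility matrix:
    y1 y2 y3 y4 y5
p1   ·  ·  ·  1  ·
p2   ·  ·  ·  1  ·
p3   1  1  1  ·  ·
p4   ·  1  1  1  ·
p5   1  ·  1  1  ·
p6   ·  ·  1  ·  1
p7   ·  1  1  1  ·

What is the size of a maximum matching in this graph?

5

For example, pair p1→y4, p3→y1, p4→y2, p5→y3, p6→y5.
The set {p1, p2, p3, p4, p5, p7} has only 4 neighbours ({y1, y2, y3, y4}), so by Hall's theorem at most 5 of the 7 left vertices can be matched.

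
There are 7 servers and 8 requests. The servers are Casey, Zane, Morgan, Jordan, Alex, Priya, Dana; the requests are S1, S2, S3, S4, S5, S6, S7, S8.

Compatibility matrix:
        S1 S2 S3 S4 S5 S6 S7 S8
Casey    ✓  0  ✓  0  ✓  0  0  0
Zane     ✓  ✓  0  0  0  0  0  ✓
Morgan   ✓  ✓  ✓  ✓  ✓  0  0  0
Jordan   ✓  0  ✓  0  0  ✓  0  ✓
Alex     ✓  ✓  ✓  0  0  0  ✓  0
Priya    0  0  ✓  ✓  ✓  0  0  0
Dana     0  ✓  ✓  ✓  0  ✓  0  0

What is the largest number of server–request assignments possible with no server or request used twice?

For example, pair Casey-S1, Zane-S8, Morgan-S3, Jordan-S6, Alex-S7, Priya-S4, Dana-S2.
This saturates every server, so 7 is the maximum.

7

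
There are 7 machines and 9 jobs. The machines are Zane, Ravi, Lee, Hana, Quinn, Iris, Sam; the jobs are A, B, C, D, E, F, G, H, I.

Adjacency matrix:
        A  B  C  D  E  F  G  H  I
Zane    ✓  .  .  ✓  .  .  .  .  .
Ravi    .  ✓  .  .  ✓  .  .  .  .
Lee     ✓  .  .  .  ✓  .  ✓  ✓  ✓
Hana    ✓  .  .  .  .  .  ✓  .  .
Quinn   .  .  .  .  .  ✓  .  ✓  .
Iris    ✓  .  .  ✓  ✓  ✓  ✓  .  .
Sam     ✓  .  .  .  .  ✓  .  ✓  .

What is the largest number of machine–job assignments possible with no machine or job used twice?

One maximum matching: Zane-D, Ravi-B, Lee-E, Hana-A, Quinn-H, Iris-G, Sam-F.
All 7 machines are matched, so no larger matching exists.

7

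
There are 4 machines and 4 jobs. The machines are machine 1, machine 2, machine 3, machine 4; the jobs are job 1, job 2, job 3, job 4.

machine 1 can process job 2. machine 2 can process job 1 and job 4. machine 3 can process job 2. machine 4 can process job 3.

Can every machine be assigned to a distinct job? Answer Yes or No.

No

The set {machine 1, machine 3} has only 1 neighbour ({job 2}), so by Hall's theorem at most 3 of the 4 machines can be matched.
Hence no matching covers every machine.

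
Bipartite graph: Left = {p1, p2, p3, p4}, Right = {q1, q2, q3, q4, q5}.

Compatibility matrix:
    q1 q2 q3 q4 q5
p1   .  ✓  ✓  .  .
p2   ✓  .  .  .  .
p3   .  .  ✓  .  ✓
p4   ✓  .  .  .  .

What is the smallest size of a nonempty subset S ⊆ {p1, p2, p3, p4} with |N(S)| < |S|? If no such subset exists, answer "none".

2

Take S = {p2, p4}. Its neighbourhood is {q1}, so |N(S)| = 1 < |S| = 2.
No single vertex violates Hall's condition since each has at least one neighbour, so 2 is the minimum.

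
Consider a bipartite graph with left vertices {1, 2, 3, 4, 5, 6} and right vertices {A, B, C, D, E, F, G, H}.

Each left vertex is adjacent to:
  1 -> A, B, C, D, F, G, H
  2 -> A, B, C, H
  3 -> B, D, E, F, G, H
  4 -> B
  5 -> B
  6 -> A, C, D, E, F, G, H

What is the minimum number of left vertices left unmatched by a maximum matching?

1

One maximum matching: 1-A, 2-C, 3-E, 4-B, 6-G.
The set {4, 5} has only 1 neighbour ({B}), so by Hall's theorem at most 5 of the 6 left vertices can be matched.
That matches 5 of the 6, leaving 1 unmatched; no matching can do better.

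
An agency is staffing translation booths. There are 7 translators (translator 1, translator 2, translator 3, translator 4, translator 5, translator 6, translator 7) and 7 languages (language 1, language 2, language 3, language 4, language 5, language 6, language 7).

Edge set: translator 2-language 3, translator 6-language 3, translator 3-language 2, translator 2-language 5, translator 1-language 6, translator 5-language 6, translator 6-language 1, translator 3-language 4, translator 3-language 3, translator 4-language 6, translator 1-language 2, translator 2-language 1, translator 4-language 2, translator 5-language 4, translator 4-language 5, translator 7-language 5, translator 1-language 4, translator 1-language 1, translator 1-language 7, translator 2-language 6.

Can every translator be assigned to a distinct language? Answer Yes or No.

Yes

A valid assignment of size 7: translator 1-language 7, translator 2-language 1, translator 3-language 2, translator 4-language 6, translator 5-language 4, translator 6-language 3, translator 7-language 5.
Every translator is matched, so this is a perfect matching.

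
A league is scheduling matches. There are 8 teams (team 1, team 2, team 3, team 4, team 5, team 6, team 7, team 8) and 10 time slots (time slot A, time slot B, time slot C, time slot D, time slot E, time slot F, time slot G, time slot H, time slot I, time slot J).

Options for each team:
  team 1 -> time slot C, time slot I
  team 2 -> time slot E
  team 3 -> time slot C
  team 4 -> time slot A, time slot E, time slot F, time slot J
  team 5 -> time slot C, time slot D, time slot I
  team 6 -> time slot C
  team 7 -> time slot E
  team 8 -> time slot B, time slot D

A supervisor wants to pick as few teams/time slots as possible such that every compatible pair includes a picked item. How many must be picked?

6

{team 1, team 4, team 5, team 8, time slot C, time slot E} is a vertex cover of size 6: every edge has an endpoint in this set.
No smaller cover exists because team 1–time slot I, team 2–time slot E, team 3–time slot C, team 4–time slot F, team 5–time slot D, team 8–time slot B is a matching of size 6, and a cover must include an endpoint of each of these disjoint edges (König's theorem).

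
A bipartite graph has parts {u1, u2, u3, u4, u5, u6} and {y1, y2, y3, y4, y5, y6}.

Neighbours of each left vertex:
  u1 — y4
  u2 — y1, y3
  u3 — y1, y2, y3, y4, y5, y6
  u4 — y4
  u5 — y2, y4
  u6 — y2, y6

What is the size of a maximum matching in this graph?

One maximum matching: u1→y4, u2→y1, u3→y3, u5→y2, u6→y6.
The set {u1, u4} has only 1 neighbour ({y4}), so by Hall's theorem at most 5 of the 6 left vertices can be matched.

5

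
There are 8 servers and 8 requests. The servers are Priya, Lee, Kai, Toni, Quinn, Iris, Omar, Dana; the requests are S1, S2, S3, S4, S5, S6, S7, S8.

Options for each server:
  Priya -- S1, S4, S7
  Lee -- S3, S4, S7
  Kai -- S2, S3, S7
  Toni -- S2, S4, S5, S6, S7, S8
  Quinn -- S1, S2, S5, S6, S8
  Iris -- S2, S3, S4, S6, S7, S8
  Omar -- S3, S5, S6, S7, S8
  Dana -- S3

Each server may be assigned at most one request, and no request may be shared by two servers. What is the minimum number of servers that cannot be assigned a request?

0

For example, pair Priya-S1, Lee-S4, Kai-S2, Toni-S7, Quinn-S5, Iris-S8, Omar-S6, Dana-S3.
This saturates every server, so 8 is the maximum.
That matches 8 of the 8, leaving 0 unmatched; no matching can do better.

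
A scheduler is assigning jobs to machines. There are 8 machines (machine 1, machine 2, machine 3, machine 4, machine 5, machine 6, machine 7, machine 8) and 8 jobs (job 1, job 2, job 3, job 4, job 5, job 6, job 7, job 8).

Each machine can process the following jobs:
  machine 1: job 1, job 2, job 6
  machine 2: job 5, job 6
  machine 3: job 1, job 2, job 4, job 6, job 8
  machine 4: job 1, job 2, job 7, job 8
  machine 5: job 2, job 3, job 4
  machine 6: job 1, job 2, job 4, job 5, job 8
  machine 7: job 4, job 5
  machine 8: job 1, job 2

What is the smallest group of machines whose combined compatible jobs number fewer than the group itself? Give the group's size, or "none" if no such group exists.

none

A matching saturating every machine exists, for instance machine 1→job 1, machine 2→job 6, machine 3→job 8, machine 4→job 7, machine 5→job 3, machine 6→job 5, machine 7→job 4, machine 8→job 2.
By Hall's marriage theorem, this means |N(S)| ≥ |S| for every subset S, so no violating subset exists.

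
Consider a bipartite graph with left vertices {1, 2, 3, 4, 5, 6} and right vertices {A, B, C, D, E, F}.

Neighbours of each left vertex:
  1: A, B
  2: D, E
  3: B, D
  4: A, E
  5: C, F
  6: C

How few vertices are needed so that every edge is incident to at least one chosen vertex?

A maximum matching has 6 edges (e.g. 1–A, 2–D, 3–B, 4–E, 5–F, 6–C).
By König's theorem the minimum vertex cover has the same size. One such cover is {1, 2, 3, 4, 5, 6}.

6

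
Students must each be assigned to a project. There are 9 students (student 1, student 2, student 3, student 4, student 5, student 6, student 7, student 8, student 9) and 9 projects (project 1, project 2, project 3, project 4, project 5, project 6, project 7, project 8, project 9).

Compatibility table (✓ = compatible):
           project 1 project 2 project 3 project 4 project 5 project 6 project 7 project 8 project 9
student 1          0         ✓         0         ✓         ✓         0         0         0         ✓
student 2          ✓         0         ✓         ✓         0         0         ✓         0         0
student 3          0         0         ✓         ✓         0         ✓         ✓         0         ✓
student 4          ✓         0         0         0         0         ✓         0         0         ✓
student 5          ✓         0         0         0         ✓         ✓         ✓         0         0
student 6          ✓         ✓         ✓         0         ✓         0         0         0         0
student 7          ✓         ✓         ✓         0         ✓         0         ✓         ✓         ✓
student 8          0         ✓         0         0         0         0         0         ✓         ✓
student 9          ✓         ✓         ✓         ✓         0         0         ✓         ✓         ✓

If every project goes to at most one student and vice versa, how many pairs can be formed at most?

9

For example, pair student 1-project 4, student 2-project 1, student 3-project 7, student 4-project 6, student 5-project 5, student 6-project 3, student 7-project 8, student 8-project 2, student 9-project 9.
This saturates every student, so 9 is the maximum.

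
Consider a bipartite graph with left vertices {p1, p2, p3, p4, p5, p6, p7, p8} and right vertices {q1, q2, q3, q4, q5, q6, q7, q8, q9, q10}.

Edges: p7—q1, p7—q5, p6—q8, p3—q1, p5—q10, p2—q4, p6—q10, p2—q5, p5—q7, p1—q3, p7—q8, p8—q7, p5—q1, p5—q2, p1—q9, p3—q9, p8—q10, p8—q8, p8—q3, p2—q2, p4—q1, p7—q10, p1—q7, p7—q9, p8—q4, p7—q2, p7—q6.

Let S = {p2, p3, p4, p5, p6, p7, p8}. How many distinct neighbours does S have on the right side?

10

The union of neighbours of {p2, p3, p4, p5, p6, p7, p8} is {q1, q2, q3, q4, q5, q6, q7, q8, q9, q10}, which has 10 elements.
Since |N(S)| = 10 ≥ |S| = 7, Hall's condition holds for this subset.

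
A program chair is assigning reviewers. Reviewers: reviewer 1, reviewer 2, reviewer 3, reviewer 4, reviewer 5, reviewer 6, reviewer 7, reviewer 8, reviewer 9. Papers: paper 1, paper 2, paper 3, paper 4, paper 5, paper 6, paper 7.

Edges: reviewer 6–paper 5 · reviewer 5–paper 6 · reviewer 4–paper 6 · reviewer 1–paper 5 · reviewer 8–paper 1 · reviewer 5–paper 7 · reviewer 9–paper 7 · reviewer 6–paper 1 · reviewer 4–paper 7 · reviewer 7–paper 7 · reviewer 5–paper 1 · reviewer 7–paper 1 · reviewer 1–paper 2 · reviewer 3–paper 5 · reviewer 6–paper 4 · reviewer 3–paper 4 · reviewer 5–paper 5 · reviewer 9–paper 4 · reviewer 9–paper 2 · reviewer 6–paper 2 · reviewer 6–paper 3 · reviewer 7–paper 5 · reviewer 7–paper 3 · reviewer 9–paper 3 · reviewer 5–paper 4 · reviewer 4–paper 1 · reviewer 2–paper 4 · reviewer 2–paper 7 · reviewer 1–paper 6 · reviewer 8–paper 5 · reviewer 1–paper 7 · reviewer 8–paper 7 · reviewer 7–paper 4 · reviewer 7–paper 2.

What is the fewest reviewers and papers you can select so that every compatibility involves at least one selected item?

{paper 1, paper 2, paper 3, paper 4, paper 5, paper 6, paper 7} is a vertex cover of size 7: every edge has an endpoint in this set.
No smaller cover exists because reviewer 1–paper 7, reviewer 2–paper 4, reviewer 3–paper 5, reviewer 4–paper 1, reviewer 5–paper 6, reviewer 6–paper 3, reviewer 7–paper 2 is a matching of size 7, and a cover must include an endpoint of each of these disjoint edges (König's theorem).

7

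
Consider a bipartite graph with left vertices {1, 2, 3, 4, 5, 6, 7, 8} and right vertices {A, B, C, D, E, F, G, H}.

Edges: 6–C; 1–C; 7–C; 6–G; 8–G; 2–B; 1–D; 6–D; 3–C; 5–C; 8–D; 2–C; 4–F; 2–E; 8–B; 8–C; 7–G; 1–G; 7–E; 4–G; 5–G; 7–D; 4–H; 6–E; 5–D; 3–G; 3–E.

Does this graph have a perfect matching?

The set {1, 2, 3, 5, 6, 7, 8} has only 5 neighbours ({B, C, D, E, G}), so by Hall's theorem at most 6 of the 8 left vertices can be matched.
Hence no matching covers every left vertex.

No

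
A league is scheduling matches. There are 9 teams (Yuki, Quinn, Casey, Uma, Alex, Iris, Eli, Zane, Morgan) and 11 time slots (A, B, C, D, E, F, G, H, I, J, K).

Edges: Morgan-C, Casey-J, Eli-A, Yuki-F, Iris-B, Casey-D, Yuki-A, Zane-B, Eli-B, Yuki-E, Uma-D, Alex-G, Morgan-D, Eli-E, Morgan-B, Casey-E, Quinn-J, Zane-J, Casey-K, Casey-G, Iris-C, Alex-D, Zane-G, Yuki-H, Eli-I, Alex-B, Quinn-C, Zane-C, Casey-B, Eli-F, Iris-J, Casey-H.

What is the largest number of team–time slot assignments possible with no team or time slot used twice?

8

A valid assignment of size 8: Yuki-H, Quinn-C, Casey-K, Uma-D, Alex-G, Iris-J, Eli-A, Zane-B.
The set {Quinn, Uma, Alex, Iris, Zane, Morgan} has only 5 neighbours ({B, C, D, G, J}), so by Hall's theorem at most 8 of the 9 teams can be matched.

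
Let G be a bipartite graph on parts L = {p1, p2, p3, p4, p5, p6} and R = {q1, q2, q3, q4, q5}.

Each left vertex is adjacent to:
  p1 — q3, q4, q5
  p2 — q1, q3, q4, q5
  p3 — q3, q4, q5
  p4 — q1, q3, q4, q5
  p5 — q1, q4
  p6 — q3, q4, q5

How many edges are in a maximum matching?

4

A valid assignment of size 4: p1→q3, p2→q1, p3→q5, p4→q4.
The set {p1, p2, p3, p4, p5, p6} has only 4 neighbours ({q1, q3, q4, q5}), so by Hall's theorem at most 4 of the 6 left vertices can be matched.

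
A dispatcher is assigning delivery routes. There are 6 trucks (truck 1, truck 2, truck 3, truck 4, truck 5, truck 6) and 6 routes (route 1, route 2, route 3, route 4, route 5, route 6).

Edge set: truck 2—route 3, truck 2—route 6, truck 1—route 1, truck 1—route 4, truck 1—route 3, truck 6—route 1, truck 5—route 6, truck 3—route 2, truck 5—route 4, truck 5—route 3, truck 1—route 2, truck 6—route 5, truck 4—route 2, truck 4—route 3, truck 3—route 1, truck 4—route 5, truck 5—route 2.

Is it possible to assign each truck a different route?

One maximum matching: truck 1→route 4, truck 2→route 3, truck 3→route 2, truck 4→route 5, truck 5→route 6, truck 6→route 1.
Every truck is matched, so this is a perfect matching.

Yes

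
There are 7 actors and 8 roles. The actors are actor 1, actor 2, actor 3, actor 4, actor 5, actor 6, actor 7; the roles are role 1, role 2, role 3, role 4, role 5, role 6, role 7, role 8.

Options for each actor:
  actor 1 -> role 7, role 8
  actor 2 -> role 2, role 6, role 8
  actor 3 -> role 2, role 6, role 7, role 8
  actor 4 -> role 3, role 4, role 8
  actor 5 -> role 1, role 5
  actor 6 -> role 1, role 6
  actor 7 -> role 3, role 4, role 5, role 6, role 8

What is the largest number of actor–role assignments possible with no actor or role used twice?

7

One maximum matching: actor 1–role 7, actor 2–role 6, actor 3–role 2, actor 4–role 3, actor 5–role 5, actor 6–role 1, actor 7–role 8.
All 7 actors are matched, so no larger matching exists.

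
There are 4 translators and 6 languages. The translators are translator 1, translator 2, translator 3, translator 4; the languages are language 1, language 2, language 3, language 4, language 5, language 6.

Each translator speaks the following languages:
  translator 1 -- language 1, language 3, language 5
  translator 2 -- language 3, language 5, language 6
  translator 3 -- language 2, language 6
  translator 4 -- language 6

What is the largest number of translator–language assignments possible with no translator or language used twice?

A valid assignment of size 4: translator 1→language 1, translator 2→language 3, translator 3→language 2, translator 4→language 6.
All 4 translators are matched, so no larger matching exists.

4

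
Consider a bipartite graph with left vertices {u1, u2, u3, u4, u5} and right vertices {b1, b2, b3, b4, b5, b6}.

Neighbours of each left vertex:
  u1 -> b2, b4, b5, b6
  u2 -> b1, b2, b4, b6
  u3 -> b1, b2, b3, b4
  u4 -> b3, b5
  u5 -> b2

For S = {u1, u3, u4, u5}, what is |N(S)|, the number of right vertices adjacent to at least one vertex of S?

The union of neighbours of {u1, u3, u4, u5} is {b1, b2, b3, b4, b5, b6}, which has 6 elements.
Since |N(S)| = 6 ≥ |S| = 4, Hall's condition holds for this subset.

6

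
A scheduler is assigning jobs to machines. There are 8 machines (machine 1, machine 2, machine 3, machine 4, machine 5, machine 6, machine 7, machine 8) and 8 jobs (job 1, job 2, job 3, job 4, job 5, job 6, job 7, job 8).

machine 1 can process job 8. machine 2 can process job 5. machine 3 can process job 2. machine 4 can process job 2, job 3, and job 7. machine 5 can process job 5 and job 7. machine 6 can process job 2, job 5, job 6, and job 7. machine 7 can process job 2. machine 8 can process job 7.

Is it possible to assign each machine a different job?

The set {machine 2, machine 3, machine 5, machine 7, machine 8} has only 3 neighbours ({job 2, job 5, job 7}), so by Hall's theorem at most 6 of the 8 machines can be matched.
Hence no matching covers every machine.

No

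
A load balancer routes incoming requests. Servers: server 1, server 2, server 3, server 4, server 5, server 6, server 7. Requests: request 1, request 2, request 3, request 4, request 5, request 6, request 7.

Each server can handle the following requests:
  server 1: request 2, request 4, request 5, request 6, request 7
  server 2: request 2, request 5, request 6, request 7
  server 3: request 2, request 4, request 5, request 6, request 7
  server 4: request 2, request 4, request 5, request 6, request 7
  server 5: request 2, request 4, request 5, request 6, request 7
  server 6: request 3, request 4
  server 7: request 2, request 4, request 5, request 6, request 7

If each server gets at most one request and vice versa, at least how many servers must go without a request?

1

A valid assignment of size 6: server 1→request 2, server 2→request 5, server 3→request 4, server 4→request 6, server 5→request 7, server 6→request 3.
The set {server 1, server 2, server 3, server 4, server 5, server 7} has only 5 neighbours ({request 2, request 4, request 5, request 6, request 7}), so by Hall's theorem at most 6 of the 7 servers can be matched.
That matches 6 of the 7, leaving 1 unmatched; no matching can do better.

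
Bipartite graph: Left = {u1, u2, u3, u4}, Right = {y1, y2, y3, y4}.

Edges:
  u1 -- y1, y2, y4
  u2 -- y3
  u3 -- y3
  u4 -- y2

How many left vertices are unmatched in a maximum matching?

One maximum matching: u1-y1, u2-y3, u4-y2.
The set {u2, u3} has only 1 neighbour ({y3}), so by Hall's theorem at most 3 of the 4 left vertices can be matched.
That matches 3 of the 4, leaving 1 unmatched; no matching can do better.

1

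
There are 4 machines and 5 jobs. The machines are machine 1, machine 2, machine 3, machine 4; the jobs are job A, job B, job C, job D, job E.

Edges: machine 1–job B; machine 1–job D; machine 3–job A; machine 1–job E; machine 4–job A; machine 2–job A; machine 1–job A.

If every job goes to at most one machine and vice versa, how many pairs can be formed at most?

A valid assignment of size 2: machine 1-job E, machine 2-job A.
The set {machine 2, machine 3, machine 4} has only 1 neighbour ({job A}), so by Hall's theorem at most 2 of the 4 machines can be matched.

2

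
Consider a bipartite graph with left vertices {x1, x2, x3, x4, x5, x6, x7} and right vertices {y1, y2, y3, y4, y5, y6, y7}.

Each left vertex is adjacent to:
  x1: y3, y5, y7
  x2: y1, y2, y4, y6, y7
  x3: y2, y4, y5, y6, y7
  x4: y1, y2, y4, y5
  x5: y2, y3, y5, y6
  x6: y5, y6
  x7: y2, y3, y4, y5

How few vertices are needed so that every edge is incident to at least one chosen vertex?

7

The 7 edges x1–y7, x2–y4, x3–y6, x4–y1, x5–y2, x6–y5, x7–y3 form a matching, so any vertex cover needs at least 7 vertices (one per matched edge).
Conversely {x1, x2, x3, x4, x5, x6, x7} meets every edge and has exactly 7 vertices, so 7 is optimal.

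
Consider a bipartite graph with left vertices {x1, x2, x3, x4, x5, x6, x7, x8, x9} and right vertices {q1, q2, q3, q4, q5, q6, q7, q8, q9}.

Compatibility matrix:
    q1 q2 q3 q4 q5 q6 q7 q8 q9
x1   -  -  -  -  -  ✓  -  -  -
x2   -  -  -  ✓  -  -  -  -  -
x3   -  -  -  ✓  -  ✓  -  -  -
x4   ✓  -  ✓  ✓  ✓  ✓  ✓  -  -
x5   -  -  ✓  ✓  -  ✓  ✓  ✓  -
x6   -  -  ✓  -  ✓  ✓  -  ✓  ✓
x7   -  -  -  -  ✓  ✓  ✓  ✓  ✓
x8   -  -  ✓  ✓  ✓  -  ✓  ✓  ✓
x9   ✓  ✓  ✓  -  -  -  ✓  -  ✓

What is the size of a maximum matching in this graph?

8

For example, pair x1-q6, x2-q4, x4-q1, x5-q3, x6-q5, x7-q8, x8-q7, x9-q9.
The set {x1, x2, x3} has only 2 neighbours ({q4, q6}), so by Hall's theorem at most 8 of the 9 left vertices can be matched.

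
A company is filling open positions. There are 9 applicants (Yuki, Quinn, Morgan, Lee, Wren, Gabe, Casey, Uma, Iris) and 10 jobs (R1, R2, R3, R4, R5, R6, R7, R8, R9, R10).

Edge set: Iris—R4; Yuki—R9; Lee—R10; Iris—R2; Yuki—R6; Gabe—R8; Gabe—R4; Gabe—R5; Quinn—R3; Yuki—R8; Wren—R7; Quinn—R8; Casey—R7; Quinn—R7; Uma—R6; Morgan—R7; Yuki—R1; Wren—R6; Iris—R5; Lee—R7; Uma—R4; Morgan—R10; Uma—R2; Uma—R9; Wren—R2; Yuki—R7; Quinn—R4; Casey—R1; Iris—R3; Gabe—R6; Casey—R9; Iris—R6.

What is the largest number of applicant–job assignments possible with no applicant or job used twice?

For example, pair Yuki–R9, Quinn–R3, Morgan–R10, Lee–R7, Wren–R2, Gabe–R8, Casey–R1, Uma–R4, Iris–R6.
All 9 applicants are matched, so no larger matching exists.

9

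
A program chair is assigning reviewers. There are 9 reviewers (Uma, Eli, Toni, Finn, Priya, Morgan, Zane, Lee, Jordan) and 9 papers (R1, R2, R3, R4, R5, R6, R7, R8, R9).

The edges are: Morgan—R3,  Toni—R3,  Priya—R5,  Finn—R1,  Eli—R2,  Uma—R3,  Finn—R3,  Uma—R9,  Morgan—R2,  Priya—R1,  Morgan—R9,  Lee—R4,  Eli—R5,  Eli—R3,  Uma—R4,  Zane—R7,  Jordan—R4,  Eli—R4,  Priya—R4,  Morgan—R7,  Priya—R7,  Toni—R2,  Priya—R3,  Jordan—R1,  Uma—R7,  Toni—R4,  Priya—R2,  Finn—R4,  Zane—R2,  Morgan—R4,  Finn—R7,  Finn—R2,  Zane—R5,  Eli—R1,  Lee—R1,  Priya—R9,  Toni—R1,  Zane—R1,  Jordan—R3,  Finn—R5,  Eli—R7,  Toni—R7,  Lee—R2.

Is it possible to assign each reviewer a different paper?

No

The set {Uma, Eli, Toni, Finn, Priya, Morgan, Zane, Lee, Jordan} has only 7 neighbours ({R1, R2, R3, R4, R5, R7, R9}), so by Hall's theorem at most 7 of the 9 reviewers can be matched.
Hence no matching covers every reviewer.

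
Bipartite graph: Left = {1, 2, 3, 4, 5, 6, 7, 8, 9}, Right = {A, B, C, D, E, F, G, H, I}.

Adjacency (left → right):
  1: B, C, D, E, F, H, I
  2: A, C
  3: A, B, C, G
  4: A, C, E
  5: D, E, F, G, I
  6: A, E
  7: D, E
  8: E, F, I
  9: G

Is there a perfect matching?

Yes

A valid assignment of size 9: 1→H, 2→A, 3→B, 4→C, 5→F, 6→E, 7→D, 8→I, 9→G.
Every left vertex is matched, so this is a perfect matching.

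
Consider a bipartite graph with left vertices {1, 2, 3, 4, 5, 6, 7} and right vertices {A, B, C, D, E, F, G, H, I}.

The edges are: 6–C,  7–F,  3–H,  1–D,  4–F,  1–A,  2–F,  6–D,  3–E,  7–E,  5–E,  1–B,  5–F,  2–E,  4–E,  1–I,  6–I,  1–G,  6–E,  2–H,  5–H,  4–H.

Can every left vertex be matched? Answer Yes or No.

No

The set {2, 3, 4, 5, 7} has only 3 neighbours ({E, F, H}), so by Hall's theorem at most 5 of the 7 left vertices can be matched.
Hence no matching covers every left vertex.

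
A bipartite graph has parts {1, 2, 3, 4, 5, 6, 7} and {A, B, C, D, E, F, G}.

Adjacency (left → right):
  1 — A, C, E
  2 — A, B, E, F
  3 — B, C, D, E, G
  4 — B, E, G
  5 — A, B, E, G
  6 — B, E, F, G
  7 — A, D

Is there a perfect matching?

For example, pair 1–C, 2–F, 3–G, 4–B, 5–A, 6–E, 7–D.
All 7 left vertices are covered.

Yes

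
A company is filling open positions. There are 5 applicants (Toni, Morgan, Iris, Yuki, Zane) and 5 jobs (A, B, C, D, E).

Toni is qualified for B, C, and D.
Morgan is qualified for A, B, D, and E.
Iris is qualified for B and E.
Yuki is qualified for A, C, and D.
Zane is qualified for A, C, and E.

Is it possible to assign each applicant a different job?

One maximum matching: Toni→C, Morgan→A, Iris→B, Yuki→D, Zane→E.
Every applicant is matched, so this is a perfect matching.

Yes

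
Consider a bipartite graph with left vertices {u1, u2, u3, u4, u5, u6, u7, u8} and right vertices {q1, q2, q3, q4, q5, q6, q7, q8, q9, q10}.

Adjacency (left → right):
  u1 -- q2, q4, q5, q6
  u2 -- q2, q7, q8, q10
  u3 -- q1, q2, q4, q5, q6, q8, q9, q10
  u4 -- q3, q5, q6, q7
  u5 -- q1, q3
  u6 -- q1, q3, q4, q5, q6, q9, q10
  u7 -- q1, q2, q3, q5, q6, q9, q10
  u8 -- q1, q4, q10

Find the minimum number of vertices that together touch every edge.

8

{u1, u2, u3, u4, u5, u6, u7, u8} is a vertex cover of size 8: every edge has an endpoint in this set.
No smaller cover exists because u1–q2, u2–q8, u3–q9, u4–q7, u5–q3, u6–q1, u7–q6, u8–q4 is a matching of size 8, and a cover must include an endpoint of each of these disjoint edges (König's theorem).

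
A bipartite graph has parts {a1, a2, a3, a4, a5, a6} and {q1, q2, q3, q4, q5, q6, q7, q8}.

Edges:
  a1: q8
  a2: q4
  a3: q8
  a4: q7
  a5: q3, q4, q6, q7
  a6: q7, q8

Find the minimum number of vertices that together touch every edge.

A maximum matching has 4 edges (e.g. a1–q8, a2–q4, a4–q7, a5–q6).
By König's theorem the minimum vertex cover has the same size. One such cover is {a2, a5, q7, q8}.

4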